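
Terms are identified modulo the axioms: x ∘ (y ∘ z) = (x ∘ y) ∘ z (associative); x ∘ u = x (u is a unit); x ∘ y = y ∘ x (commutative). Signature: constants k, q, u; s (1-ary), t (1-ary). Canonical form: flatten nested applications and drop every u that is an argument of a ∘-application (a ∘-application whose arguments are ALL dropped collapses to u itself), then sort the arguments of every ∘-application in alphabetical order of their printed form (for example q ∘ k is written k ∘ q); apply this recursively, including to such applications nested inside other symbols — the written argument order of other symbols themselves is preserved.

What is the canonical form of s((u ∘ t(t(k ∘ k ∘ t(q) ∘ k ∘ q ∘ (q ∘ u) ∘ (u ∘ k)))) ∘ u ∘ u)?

Descend into:  (u ∘ t(t(k ∘ k ∘ t(q) ∘ k ∘ q ∘ (q ∘ u) ∘ (u ∘ k)))) ∘ u ∘ u
Flatten:  u ∘ t(t(k ∘ k ∘ t(q) ∘ k ∘ q ∘ (q ∘ u) ∘ (u ∘ k))) ∘ u ∘ u
Canonicalize subterm:  t(t(k ∘ k ∘ t(q) ∘ k ∘ q ∘ (q ∘ u) ∘ (u ∘ k)))  →  t(t(k ∘ k ∘ k ∘ k ∘ q ∘ q ∘ t(q)))
Drop the unit:  drop u (×3)
Sort:  t(t(k ∘ k ∘ k ∘ k ∘ q ∘ q ∘ t(q)))
Put back:  s(t(t(k ∘ k ∘ k ∘ k ∘ q ∘ q ∘ t(q))))

Answer: s(t(t(k ∘ k ∘ k ∘ k ∘ q ∘ q ∘ t(q))))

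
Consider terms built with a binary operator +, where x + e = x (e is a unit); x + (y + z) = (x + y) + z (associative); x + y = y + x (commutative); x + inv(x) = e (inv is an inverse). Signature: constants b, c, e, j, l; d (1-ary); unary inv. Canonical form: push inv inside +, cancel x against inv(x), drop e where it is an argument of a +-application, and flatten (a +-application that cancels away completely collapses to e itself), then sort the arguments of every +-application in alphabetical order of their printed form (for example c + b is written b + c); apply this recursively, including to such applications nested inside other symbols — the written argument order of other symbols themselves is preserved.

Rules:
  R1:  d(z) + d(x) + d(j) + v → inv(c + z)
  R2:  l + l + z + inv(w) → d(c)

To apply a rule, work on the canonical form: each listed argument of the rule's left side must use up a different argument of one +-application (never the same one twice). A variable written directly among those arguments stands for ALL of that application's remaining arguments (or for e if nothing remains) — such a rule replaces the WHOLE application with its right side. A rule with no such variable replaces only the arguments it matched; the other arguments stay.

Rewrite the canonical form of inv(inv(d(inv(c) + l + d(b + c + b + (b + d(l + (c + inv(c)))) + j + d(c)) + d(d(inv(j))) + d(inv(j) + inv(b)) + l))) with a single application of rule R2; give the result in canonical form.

Canonical form:  d(d(b + b + b + c + d(c) + d(l) + j) + d(d(inv(j))) + d(inv(b) + inv(j)) + inv(c) + l + l)
R2 matches:  uses inv(c), l, l;  w := c, z := d(b + b + b + c + d(c) + d(l) + j) + d(d(inv(j))) + d(inv(b) + inv(j))
Every leftover argument binds to the variable; the entire application is replaced.
Result:  d(d(c))

Answer: d(d(c))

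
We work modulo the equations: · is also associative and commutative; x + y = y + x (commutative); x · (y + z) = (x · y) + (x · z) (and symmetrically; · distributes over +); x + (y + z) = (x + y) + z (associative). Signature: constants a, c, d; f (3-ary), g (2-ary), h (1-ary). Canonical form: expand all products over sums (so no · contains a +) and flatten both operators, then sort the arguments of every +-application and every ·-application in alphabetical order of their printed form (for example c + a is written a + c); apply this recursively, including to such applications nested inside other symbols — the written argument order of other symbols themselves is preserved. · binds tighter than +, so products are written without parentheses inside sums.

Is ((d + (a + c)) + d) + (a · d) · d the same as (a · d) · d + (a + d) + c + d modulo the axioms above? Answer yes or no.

Answer: yes — both canonical forms are a + a · d · d + c + d + d

Derivation:
Left:  ((d + (a + c)) + d) + (a · d) · d
  Merge nested applications:  d + a + c + d + a · d · d
  Sort arguments:  a + a · d · d + c + d + d
Right:  (a · d) · d + (a + d) + c + d
  Un-nest:  a · d · d + a + d + c + d
  Order the arguments:  a + a · d · d + c + d + d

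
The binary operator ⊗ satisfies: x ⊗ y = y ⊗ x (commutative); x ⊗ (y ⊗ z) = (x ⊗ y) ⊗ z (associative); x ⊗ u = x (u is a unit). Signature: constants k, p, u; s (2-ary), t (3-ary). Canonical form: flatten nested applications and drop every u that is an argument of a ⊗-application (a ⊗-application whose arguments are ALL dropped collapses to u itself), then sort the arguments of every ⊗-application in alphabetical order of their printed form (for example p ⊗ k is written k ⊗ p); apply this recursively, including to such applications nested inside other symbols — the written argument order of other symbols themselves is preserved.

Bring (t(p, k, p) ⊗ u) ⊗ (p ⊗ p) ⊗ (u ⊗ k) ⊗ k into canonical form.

Flatten:  t(p, k, p) ⊗ u ⊗ p ⊗ p ⊗ u ⊗ k ⊗ k
Drop the unit:  drop u (×2)
Sort arguments:  k ⊗ k ⊗ p ⊗ p ⊗ t(p, k, p)

Answer: k ⊗ k ⊗ p ⊗ p ⊗ t(p, k, p)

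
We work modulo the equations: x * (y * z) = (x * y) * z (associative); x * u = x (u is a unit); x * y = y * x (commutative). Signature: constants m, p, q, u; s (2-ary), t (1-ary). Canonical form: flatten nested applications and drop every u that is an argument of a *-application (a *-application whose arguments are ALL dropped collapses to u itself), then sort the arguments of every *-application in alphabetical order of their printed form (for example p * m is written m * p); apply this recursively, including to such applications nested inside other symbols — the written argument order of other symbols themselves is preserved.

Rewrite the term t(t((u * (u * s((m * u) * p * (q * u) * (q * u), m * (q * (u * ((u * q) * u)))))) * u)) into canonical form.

Answer: t(t(s(m * p * q * q, m * q * q)))

Derivation:
Work inside:  (u * (u * s((m * u) * p * (q * u) * (q * u), m * (q * (u * ((u * q) * u)))))) * u
Un-nest:  u * u * s((m * u) * p * (q * u) * (q * u), m * (q * (u * ((u * q) * u)))) * u
Simplify inside:  s((m * u) * p * (q * u) * (q * u), m * (q * (u * ((u * q) * u))))  →  s(m * p * q * q, m * q * q)
Drop the unit:  drop u (×3)
Order the arguments:  s(m * p * q * q, m * q * q)
Rebuild:  t(t(s(m * p * q * q, m * q * q)))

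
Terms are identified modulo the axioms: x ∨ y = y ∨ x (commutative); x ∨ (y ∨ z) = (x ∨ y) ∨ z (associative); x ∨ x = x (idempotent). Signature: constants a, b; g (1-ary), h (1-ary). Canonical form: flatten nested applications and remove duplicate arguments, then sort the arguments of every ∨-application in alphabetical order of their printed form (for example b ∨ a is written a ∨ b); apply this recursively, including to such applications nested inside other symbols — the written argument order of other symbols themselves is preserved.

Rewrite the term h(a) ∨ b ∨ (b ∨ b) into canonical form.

Flatten:  h(a) ∨ b ∨ b ∨ b
Idempotence:  drop duplicate b, b
Sort:  b ∨ h(a)

Answer: b ∨ h(a)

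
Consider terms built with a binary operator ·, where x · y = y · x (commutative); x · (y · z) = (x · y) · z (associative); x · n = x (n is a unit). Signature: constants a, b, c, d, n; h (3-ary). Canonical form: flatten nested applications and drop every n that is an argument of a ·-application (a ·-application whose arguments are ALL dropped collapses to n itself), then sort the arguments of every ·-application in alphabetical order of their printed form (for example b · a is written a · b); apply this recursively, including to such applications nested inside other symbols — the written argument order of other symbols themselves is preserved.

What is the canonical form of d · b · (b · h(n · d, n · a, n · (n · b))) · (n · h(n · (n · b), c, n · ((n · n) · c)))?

Un-nest:  d · b · b · h(n · d, n · a, n · (n · b)) · n · h(n · (n · b), c, n · ((n · n) · c))
Canonicalize subterm:  h(n · d, n · a, n · (n · b))  →  h(d, a, b)
Inside:  h(n · (n · b), c, n · ((n · n) · c))  →  h(b, c, c)
Units out:  drop n
Order the arguments:  b · b · d · h(b, c, c) · h(d, a, b)

Answer: b · b · d · h(b, c, c) · h(d, a, b)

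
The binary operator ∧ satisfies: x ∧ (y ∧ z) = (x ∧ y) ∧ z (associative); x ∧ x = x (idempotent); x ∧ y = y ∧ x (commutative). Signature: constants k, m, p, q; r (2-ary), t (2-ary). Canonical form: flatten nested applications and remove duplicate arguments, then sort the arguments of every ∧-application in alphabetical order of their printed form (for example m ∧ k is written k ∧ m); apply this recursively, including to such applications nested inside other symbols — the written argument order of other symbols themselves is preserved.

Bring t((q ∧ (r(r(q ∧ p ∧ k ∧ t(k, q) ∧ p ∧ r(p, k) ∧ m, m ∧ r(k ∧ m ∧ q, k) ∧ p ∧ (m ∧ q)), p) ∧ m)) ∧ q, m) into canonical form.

Work inside:  (q ∧ (r(r(q ∧ p ∧ k ∧ t(k, q) ∧ p ∧ r(p, k) ∧ m, m ∧ r(k ∧ m ∧ q, k) ∧ p ∧ (m ∧ q)), p) ∧ m)) ∧ q
Flatten:  q ∧ r(r(q ∧ p ∧ k ∧ t(k, q) ∧ p ∧ r(p, k) ∧ m, m ∧ r(k ∧ m ∧ q, k) ∧ p ∧ (m ∧ q)), p) ∧ m ∧ q
Inside:  r(r(q ∧ p ∧ k ∧ t(k, q) ∧ p ∧ r(p, k) ∧ m, m ∧ r(k ∧ m ∧ q, k) ∧ p ∧ (m ∧ q)), p)  →  r(r(k ∧ m ∧ p ∧ q ∧ r(p, k) ∧ t(k, q), m ∧ p ∧ q ∧ r(k ∧ m ∧ q, k)), p)
Deduplicate:  drop duplicate q
Sort:  m ∧ q ∧ r(r(k ∧ m ∧ p ∧ q ∧ r(p, k) ∧ t(k, q), m ∧ p ∧ q ∧ r(k ∧ m ∧ q, k)), p)
Put back:  t(m ∧ q ∧ r(r(k ∧ m ∧ p ∧ q ∧ r(p, k) ∧ t(k, q), m ∧ p ∧ q ∧ r(k ∧ m ∧ q, k)), p), m)

Answer: t(m ∧ q ∧ r(r(k ∧ m ∧ p ∧ q ∧ r(p, k) ∧ t(k, q), m ∧ p ∧ q ∧ r(k ∧ m ∧ q, k)), p), m)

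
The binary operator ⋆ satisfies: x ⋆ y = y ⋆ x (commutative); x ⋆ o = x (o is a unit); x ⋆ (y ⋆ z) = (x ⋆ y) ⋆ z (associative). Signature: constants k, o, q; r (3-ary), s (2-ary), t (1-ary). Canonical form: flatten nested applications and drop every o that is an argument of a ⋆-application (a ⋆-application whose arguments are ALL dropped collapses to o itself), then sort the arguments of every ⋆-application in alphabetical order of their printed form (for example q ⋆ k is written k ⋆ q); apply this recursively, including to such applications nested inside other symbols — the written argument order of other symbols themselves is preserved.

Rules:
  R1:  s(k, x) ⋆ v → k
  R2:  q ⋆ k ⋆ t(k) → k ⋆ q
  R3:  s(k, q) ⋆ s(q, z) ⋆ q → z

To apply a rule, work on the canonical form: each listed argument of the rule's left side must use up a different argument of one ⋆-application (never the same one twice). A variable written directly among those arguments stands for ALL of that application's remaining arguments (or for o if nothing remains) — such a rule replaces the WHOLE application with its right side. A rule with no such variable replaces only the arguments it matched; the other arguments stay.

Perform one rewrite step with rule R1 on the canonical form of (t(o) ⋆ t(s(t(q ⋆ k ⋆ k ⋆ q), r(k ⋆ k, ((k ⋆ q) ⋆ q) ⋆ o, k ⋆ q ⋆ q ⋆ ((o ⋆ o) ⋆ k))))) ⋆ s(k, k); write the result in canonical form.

Canonical form:  s(k, k) ⋆ t(o) ⋆ t(s(t(k ⋆ k ⋆ q ⋆ q), r(k ⋆ k, k ⋆ q ⋆ q, k ⋆ k ⋆ q ⋆ q)))
R1 matches:  uses s(k, k);  v := t(o) ⋆ t(s(t(k ⋆ k ⋆ q ⋆ q), r(k ⋆ k, k ⋆ q ⋆ q, k ⋆ k ⋆ q ⋆ q))), x := k
The extension variable absorbs all remaining arguments, so the whole application is rewritten.
New term:  k

Answer: k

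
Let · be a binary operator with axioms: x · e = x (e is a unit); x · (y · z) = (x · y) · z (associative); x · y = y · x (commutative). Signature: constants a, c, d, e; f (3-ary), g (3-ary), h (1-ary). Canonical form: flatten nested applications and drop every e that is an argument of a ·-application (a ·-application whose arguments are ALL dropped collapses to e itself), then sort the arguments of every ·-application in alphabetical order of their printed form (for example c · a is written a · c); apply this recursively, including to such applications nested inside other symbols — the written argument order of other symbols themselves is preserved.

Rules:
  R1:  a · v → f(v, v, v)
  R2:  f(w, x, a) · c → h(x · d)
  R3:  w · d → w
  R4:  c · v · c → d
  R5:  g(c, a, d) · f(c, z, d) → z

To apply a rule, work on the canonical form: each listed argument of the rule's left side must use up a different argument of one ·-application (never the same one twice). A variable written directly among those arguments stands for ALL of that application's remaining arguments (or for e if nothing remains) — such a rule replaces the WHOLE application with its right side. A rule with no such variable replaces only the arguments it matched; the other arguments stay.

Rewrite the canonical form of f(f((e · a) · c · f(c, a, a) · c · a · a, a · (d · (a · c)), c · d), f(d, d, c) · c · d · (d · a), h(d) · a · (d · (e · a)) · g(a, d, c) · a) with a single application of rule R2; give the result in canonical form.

Answer: f(f(a · a · a · c · h(a · d), a · a · c · d, c · d), a · c · d · d · f(d, d, c), a · a · a · d · g(a, d, c) · h(d))

Derivation:
Canonical form:  f(f(a · a · a · c · c · f(c, a, a), a · a · c · d, c · d), a · c · d · d · f(d, d, c), a · a · a · d · g(a, d, c) · h(d))
Match R2:  consume c, f(c, a, a);  w := c, x := a
Giving:  f(f(a · a · a · c · h(a · d), a · a · c · d, c · d), a · c · d · d · f(d, d, c), a · a · a · d · g(a, d, c) · h(d))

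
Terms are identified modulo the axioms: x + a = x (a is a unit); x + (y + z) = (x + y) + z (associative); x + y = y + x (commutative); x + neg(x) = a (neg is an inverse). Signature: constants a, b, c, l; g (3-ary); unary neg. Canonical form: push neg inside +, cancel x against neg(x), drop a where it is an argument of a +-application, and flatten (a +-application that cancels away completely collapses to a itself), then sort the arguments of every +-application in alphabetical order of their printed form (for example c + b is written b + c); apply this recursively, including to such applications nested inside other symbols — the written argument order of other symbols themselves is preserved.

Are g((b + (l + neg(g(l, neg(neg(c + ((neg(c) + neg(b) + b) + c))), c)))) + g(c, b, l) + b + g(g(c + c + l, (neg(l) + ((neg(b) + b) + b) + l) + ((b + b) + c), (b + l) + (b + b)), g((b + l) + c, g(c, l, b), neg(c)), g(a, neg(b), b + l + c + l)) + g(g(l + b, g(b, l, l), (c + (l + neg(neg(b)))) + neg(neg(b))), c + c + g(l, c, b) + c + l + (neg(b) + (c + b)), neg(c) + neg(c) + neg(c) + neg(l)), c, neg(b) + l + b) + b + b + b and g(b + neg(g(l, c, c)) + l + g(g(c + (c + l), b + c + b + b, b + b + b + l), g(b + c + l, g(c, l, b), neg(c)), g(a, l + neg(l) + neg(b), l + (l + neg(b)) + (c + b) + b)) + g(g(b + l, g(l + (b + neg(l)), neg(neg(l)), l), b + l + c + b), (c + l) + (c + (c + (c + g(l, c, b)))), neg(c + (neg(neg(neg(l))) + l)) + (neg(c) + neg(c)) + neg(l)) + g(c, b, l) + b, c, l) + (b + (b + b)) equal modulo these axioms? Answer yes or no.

Answer: yes — both canonical forms are b + b + b + g(b + b + g(c, b, l) + g(g(b + l, g(b, l, l), b + b + c + l), c + c + c + c + g(l, c, b) + l, neg(c) + neg(c) + neg(c) + neg(l)) + g(g(c + c + l, b + b + b + c, b + b + b + l), g(b + c + l, g(c, l, b), neg(c)), g(a, neg(b), b + c + l + l)) + l + neg(g(l, c, c)), c, l)

Derivation:
Left:  g((b + (l + neg(g(l, neg(neg(c + ((neg(c) + neg(b) + b) + c))), c)))) + g(c, b, l) + b + g(g(c + c + l, (neg(l) + ((neg(b) + b) + b) + l) + ((b + b) + c), (b + l) + (b + b)), g((b + l) + c, g(c, l, b), neg(c)), g(a, neg(b), b + l + c + l)) + g(g(l + b, g(b, l, l), (c + (l + neg(neg(b)))) + neg(neg(b))), c + c + g(l, c, b) + c + l + (neg(b) + (c + b)), neg(c) + neg(c) + neg(c) + neg(l)), c, neg(b) + l + b) + b + b + b
  Push neg inside:  distribute neg over + and collapse double neg
  Combine occurrences:  g(b + b + g(c, b, l) + g(g(b + l, g(b, l, l), b + b + c + l), c + c + c + c + g(l, c, b) + l, neg(c) + neg(c) + neg(c) + neg(l)) + g(g(c + c + l, b + b + b + c, b + b + b + l), g(b + c + l, g(c, l, b), neg(c)), g(a, neg(b), b + c + l + l)) + l + neg(g(l, c, c)), c, l) + b + b + b
  Order the arguments:  b + b + b + g(b + b + g(c, b, l) + g(g(b + l, g(b, l, l), b + b + c + l), c + c + c + c + g(l, c, b) + l, neg(c) + neg(c) + neg(c) + neg(l)) + g(g(c + c + l, b + b + b + c, b + b + b + l), g(b + c + l, g(c, l, b), neg(c)), g(a, neg(b), b + c + l + l)) + l + neg(g(l, c, c)), c, l)
Right:  g(b + neg(g(l, c, c)) + l + g(g(c + (c + l), b + c + b + b, b + b + b + l), g(b + c + l, g(c, l, b), neg(c)), g(a, l + neg(l) + neg(b), l + (l + neg(b)) + (c + b) + b)) + g(g(b + l, g(l + (b + neg(l)), neg(neg(l)), l), b + l + c + b), (c + l) + (c + (c + (c + g(l, c, b)))), neg(c + (neg(neg(neg(l))) + l)) + (neg(c) + neg(c)) + neg(l)) + g(c, b, l) + b, c, l) + (b + (b + b))
  Push neg inside:  distribute neg over + and collapse double neg
  Collect terms:  g(b + b + g(c, b, l) + g(g(b + l, g(b, l, l), b + b + c + l), c + c + c + c + g(l, c, b) + l, neg(c) + neg(c) + neg(c) + neg(l)) + g(g(c + c + l, b + b + b + c, b + b + b + l), g(b + c + l, g(c, l, b), neg(c)), g(a, neg(b), b + c + l + l)) + l + neg(g(l, c, c)), c, l) + b + b + b
  Sort arguments:  b + b + b + g(b + b + g(c, b, l) + g(g(b + l, g(b, l, l), b + b + c + l), c + c + c + c + g(l, c, b) + l, neg(c) + neg(c) + neg(c) + neg(l)) + g(g(c + c + l, b + b + b + c, b + b + b + l), g(b + c + l, g(c, l, b), neg(c)), g(a, neg(b), b + c + l + l)) + l + neg(g(l, c, c)), c, l)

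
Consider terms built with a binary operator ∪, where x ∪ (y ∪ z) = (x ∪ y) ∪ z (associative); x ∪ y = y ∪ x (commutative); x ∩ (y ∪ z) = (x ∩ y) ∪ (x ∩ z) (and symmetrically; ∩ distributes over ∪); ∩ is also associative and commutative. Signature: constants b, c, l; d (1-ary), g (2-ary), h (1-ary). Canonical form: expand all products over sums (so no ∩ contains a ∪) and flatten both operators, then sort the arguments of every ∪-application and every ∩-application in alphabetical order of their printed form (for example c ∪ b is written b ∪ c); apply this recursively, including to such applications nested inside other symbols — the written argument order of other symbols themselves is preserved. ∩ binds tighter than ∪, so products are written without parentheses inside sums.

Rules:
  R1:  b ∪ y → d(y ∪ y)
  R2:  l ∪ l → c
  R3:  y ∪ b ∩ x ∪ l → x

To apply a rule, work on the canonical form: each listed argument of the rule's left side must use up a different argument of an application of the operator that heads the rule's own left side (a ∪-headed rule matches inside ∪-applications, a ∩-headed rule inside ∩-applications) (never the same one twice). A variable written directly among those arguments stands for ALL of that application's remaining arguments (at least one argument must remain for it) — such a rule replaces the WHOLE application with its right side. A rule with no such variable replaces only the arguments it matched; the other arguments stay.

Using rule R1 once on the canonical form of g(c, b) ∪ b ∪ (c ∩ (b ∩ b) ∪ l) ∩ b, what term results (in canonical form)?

Answer: d(b ∩ b ∩ b ∩ c ∪ b ∩ b ∩ b ∩ c ∪ b ∩ l ∪ b ∩ l ∪ g(c, b) ∪ g(c, b))

Derivation:
Canonical form:  b ∪ b ∩ b ∩ b ∩ c ∪ b ∩ l ∪ g(c, b)
R1 matches:  uses b;  y := b ∩ b ∩ b ∩ c ∪ b ∩ l ∪ g(c, b)
The extension variable absorbs all remaining arguments, so the whole application is rewritten.
New term:  d(b ∩ b ∩ b ∩ c ∪ b ∩ b ∩ b ∩ c ∪ b ∩ l ∪ b ∩ l ∪ g(c, b) ∪ g(c, b))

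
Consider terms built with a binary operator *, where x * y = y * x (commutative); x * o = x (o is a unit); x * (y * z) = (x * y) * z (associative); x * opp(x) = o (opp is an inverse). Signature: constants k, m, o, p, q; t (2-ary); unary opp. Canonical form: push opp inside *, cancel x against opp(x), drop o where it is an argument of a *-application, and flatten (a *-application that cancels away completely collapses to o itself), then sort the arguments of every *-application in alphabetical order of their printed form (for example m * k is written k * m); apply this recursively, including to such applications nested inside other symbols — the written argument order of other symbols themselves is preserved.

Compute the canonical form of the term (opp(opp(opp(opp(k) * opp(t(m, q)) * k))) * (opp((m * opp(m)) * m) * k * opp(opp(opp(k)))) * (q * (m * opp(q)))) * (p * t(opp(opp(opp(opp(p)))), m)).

Answer: p * t(m, q) * t(p, m)

Derivation:
Push opp inside:  distribute opp over * and collapse double opp
Inverses cancel:  k cancels; m cancels; q cancels
Collect:  t(m, q) * p * t(p, m)
Order the arguments:  p * t(m, q) * t(p, m)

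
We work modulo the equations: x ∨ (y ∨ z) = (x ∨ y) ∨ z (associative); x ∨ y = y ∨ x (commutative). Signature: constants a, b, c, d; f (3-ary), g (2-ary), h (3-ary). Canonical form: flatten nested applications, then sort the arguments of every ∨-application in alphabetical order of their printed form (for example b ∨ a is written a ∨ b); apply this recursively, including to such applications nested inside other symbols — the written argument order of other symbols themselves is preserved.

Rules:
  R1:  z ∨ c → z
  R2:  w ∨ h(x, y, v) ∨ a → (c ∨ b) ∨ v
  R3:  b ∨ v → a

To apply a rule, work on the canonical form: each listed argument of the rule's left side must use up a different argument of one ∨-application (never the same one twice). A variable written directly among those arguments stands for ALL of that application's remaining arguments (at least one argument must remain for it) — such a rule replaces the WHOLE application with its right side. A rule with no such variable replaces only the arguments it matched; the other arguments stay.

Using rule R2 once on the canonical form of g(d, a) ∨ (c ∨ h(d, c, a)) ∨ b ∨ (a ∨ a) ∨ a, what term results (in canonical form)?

Canonical form:  a ∨ a ∨ a ∨ b ∨ c ∨ g(d, a) ∨ h(d, c, a)
Match R2:  consume a, h(d, c, a);  v := a, w := a ∨ a ∨ b ∨ c ∨ g(d, a), x := d, y := c
The variable takes the whole remainder — replace the entire application.
Result:  a ∨ b ∨ c

Answer: a ∨ b ∨ c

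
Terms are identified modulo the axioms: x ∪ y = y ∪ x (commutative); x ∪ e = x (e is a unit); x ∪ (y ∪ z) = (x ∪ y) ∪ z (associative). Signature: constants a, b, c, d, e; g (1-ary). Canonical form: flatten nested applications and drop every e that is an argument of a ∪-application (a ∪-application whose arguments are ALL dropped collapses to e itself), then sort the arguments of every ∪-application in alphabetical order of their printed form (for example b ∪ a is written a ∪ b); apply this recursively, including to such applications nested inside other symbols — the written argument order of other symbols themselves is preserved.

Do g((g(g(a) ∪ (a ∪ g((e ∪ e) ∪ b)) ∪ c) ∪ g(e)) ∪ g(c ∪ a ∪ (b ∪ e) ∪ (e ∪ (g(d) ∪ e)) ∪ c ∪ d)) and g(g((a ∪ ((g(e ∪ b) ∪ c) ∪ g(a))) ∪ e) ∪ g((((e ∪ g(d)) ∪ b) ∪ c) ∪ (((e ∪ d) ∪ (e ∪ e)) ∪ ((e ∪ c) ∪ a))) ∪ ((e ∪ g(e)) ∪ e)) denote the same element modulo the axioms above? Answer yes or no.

Left:  g((g(g(a) ∪ (a ∪ g((e ∪ e) ∪ b)) ∪ c) ∪ g(e)) ∪ g(c ∪ a ∪ (b ∪ e) ∪ (e ∪ (g(d) ∪ e)) ∪ c ∪ d))
  Work inside:  (g(g(a) ∪ (a ∪ g((e ∪ e) ∪ b)) ∪ c) ∪ g(e)) ∪ g(c ∪ a ∪ (b ∪ e) ∪ (e ∪ (g(d) ∪ e)) ∪ c ∪ d)
  Merge nested applications:  g(g(a) ∪ (a ∪ g((e ∪ e) ∪ b)) ∪ c) ∪ g(e) ∪ g(c ∪ a ∪ (b ∪ e) ∪ (e ∪ (g(d) ∪ e)) ∪ c ∪ d)
  Simplify inside:  g(g(a) ∪ (a ∪ g((e ∪ e) ∪ b)) ∪ c)  →  g(a ∪ c ∪ g(a) ∪ g(b))
  Simplify inside:  g(c ∪ a ∪ (b ∪ e) ∪ (e ∪ (g(d) ∪ e)) ∪ c ∪ d)  →  g(a ∪ b ∪ c ∪ c ∪ d ∪ g(d))
  Sort arguments:  g(a ∪ b ∪ c ∪ c ∪ d ∪ g(d)) ∪ g(a ∪ c ∪ g(a) ∪ g(b)) ∪ g(e)
  Put back:  g(g(a ∪ b ∪ c ∪ c ∪ d ∪ g(d)) ∪ g(a ∪ c ∪ g(a) ∪ g(b)) ∪ g(e))
Right:  g(g((a ∪ ((g(e ∪ b) ∪ c) ∪ g(a))) ∪ e) ∪ g((((e ∪ g(d)) ∪ b) ∪ c) ∪ (((e ∪ d) ∪ (e ∪ e)) ∪ ((e ∪ c) ∪ a))) ∪ ((e ∪ g(e)) ∪ e))
  Focus inside:  g((a ∪ ((g(e ∪ b) ∪ c) ∪ g(a))) ∪ e) ∪ g((((e ∪ g(d)) ∪ b) ∪ c) ∪ (((e ∪ d) ∪ (e ∪ e)) ∪ ((e ∪ c) ∪ a))) ∪ ((e ∪ g(e)) ∪ e)
  Un-nest:  g((a ∪ ((g(e ∪ b) ∪ c) ∪ g(a))) ∪ e) ∪ g((((e ∪ g(d)) ∪ b) ∪ c) ∪ (((e ∪ d) ∪ (e ∪ e)) ∪ ((e ∪ c) ∪ a))) ∪ e ∪ g(e) ∪ e
  Simplify inside:  g((a ∪ ((g(e ∪ b) ∪ c) ∪ g(a))) ∪ e)  →  g(a ∪ c ∪ g(a) ∪ g(b))
  Canonicalize subterm:  g((((e ∪ g(d)) ∪ b) ∪ c) ∪ (((e ∪ d) ∪ (e ∪ e)) ∪ ((e ∪ c) ∪ a)))  →  g(a ∪ b ∪ c ∪ c ∪ d ∪ g(d))
  Units out:  drop e (×2)
  Sort arguments:  g(a ∪ b ∪ c ∪ c ∪ d ∪ g(d)) ∪ g(a ∪ c ∪ g(a) ∪ g(b)) ∪ g(e)
  Put back:  g(g(a ∪ b ∪ c ∪ c ∪ d ∪ g(d)) ∪ g(a ∪ c ∪ g(a) ∪ g(b)) ∪ g(e))

Answer: yes — both canonical forms are g(g(a ∪ b ∪ c ∪ c ∪ d ∪ g(d)) ∪ g(a ∪ c ∪ g(a) ∪ g(b)) ∪ g(e))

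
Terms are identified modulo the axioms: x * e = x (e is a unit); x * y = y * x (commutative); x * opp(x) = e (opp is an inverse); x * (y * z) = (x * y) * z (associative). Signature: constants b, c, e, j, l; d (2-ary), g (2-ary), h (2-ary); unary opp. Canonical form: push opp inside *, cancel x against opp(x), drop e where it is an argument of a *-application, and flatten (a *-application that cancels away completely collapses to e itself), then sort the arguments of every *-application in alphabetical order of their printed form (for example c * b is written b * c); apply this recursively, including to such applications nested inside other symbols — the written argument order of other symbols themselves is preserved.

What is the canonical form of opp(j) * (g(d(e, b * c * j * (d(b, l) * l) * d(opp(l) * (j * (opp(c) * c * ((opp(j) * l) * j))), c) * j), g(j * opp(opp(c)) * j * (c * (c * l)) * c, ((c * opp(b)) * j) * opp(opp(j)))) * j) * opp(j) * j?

Push opp inside:  distribute opp over * and collapse double opp
Inverses cancel:  j cancels
Collect:  g(d(e, b * c * d(b, l) * d(j, c) * j * j * l), g(c * c * c * c * j * j * l, c * j * j * opp(b)))

Answer: g(d(e, b * c * d(b, l) * d(j, c) * j * j * l), g(c * c * c * c * j * j * l, c * j * j * opp(b)))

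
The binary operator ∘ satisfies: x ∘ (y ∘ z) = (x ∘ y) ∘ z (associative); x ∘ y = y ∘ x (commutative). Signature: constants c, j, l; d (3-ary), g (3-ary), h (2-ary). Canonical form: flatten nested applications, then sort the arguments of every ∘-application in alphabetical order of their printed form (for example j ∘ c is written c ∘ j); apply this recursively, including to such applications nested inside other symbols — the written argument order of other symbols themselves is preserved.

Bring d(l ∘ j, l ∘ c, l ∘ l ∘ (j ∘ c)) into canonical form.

Answer: d(j ∘ l, c ∘ l, c ∘ j ∘ l ∘ l)

Derivation:
Work inside:  l ∘ l ∘ (j ∘ c)
Un-nest:  l ∘ l ∘ j ∘ c
Sort:  c ∘ j ∘ l ∘ l
Put back:  d(j ∘ l, c ∘ l, c ∘ j ∘ l ∘ l)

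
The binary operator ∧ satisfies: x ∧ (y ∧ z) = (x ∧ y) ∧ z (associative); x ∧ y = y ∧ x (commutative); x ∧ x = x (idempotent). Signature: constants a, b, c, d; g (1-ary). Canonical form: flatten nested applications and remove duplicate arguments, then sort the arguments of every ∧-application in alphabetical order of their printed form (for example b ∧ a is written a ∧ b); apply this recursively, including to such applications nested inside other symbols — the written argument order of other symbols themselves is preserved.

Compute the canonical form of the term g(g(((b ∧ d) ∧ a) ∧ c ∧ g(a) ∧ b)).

Answer: g(g(a ∧ b ∧ c ∧ d ∧ g(a)))

Derivation:
Focus inside:  ((b ∧ d) ∧ a) ∧ c ∧ g(a) ∧ b
Un-nest:  b ∧ d ∧ a ∧ c ∧ g(a) ∧ b
Deduplicate:  drop duplicate b
Order the arguments:  a ∧ b ∧ c ∧ d ∧ g(a)
Rebuild:  g(g(a ∧ b ∧ c ∧ d ∧ g(a)))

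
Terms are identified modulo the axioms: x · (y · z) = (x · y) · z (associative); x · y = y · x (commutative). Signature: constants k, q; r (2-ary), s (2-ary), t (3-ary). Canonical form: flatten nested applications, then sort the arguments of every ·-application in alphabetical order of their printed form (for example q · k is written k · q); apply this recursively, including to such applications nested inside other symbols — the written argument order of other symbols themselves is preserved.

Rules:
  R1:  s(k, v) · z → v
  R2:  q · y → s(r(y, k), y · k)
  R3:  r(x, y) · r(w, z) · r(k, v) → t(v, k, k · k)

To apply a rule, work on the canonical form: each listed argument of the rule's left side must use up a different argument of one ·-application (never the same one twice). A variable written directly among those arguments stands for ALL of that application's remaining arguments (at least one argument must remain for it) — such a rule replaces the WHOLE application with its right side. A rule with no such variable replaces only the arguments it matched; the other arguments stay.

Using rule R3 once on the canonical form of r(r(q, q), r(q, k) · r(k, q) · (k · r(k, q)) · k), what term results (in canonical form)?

Canonical form:  r(r(q, q), k · k · r(k, q) · r(k, q) · r(q, k))
Match R3:  consume r(k, q), r(k, q), r(q, k);  v := q, w := q, x := k, y := q, z := k
Result:  r(r(q, q), k · k · t(q, k, k · k))

Answer: r(r(q, q), k · k · t(q, k, k · k))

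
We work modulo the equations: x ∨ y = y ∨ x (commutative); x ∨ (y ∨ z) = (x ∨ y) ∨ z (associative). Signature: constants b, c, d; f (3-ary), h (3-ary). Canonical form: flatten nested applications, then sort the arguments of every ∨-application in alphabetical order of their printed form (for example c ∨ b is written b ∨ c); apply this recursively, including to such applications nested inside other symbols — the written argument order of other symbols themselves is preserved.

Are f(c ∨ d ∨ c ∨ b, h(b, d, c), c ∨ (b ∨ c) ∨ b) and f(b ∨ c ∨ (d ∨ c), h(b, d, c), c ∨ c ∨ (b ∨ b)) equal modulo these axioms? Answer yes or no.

Left:  f(c ∨ d ∨ c ∨ b, h(b, d, c), c ∨ (b ∨ c) ∨ b)
  Descend into:  c ∨ (b ∨ c) ∨ b
  Flatten:  c ∨ b ∨ c ∨ b
  Sort arguments:  b ∨ b ∨ c ∨ c
  Reassemble:  f(b ∨ c ∨ c ∨ d, h(b, d, c), b ∨ b ∨ c ∨ c)
Right:  f(b ∨ c ∨ (d ∨ c), h(b, d, c), c ∨ c ∨ (b ∨ b))
  Work inside:  c ∨ c ∨ (b ∨ b)
  Un-nest:  c ∨ c ∨ b ∨ b
  Order the arguments:  b ∨ b ∨ c ∨ c
  Rebuild:  f(b ∨ c ∨ c ∨ d, h(b, d, c), b ∨ b ∨ c ∨ c)

Answer: yes — both canonical forms are f(b ∨ c ∨ c ∨ d, h(b, d, c), b ∨ b ∨ c ∨ c)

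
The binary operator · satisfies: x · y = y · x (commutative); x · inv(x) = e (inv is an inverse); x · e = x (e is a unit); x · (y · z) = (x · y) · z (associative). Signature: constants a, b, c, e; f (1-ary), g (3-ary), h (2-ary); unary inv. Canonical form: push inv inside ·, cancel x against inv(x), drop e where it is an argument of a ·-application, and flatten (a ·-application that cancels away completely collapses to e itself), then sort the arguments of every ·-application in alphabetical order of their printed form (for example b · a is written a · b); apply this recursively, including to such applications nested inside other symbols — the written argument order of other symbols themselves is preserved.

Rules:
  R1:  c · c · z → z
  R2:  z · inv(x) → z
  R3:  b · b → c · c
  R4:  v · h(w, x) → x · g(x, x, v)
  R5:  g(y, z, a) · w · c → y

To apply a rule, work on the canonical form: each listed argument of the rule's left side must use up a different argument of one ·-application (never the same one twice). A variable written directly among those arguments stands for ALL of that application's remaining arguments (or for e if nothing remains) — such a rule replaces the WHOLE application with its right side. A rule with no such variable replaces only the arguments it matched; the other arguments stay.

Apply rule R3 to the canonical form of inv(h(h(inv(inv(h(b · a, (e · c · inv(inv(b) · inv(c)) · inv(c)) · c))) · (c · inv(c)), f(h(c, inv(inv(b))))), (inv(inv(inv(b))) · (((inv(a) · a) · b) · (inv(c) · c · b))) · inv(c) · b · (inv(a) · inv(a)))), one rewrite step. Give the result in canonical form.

Canonical form:  inv(h(h(h(a · b, b · c · c), f(h(c, b))), b · b · inv(a) · inv(a) · inv(c)))
Apply R3:  consuming b, b
New term:  inv(h(h(h(a · b, b · c · c), f(h(c, b))), c · inv(a) · inv(a)))

Answer: inv(h(h(h(a · b, b · c · c), f(h(c, b))), c · inv(a) · inv(a)))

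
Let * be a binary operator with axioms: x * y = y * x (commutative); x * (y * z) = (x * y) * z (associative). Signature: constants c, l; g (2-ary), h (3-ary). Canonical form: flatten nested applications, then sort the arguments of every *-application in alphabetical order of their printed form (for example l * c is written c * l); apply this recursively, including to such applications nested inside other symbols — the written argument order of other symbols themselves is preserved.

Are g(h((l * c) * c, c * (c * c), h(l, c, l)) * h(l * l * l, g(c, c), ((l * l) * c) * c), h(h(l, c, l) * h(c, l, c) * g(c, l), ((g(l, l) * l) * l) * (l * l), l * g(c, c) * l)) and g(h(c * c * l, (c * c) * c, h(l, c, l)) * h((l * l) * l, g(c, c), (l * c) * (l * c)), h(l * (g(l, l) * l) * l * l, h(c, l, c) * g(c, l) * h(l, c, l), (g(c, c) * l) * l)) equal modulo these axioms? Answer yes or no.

Answer: no — g(h(c * c * l, c * c * c, h(l, c, l)) * h(l * l * l, g(c, c), c * c * l * l), h(g(c, l) * h(c, l, c) * h(l, c, l), g(l, l) * l * l * l * l, g(c, c) * l * l)) vs g(h(c * c * l, c * c * c, h(l, c, l)) * h(l * l * l, g(c, c), c * c * l * l), h(g(l, l) * l * l * l * l, g(c, l) * h(c, l, c) * h(l, c, l), g(c, c) * l * l))

Derivation:
Left:  g(h((l * c) * c, c * (c * c), h(l, c, l)) * h(l * l * l, g(c, c), ((l * l) * c) * c), h(h(l, c, l) * h(c, l, c) * g(c, l), ((g(l, l) * l) * l) * (l * l), l * g(c, c) * l))
  Descend into:  h((l * c) * c, c * (c * c), h(l, c, l)) * h(l * l * l, g(c, c), ((l * l) * c) * c)
  Inside:  h((l * c) * c, c * (c * c), h(l, c, l))  →  h(c * c * l, c * c * c, h(l, c, l))
  Canonicalize subterm:  h(l * l * l, g(c, c), ((l * l) * c) * c)  →  h(l * l * l, g(c, c), c * c * l * l)
  Order the arguments:  h(c * c * l, c * c * c, h(l, c, l)) * h(l * l * l, g(c, c), c * c * l * l)
  Rebuild:  g(h(c * c * l, c * c * c, h(l, c, l)) * h(l * l * l, g(c, c), c * c * l * l), h(g(c, l) * h(c, l, c) * h(l, c, l), g(l, l) * l * l * l * l, g(c, c) * l * l))
Right:  g(h(c * c * l, (c * c) * c, h(l, c, l)) * h((l * l) * l, g(c, c), (l * c) * (l * c)), h(l * (g(l, l) * l) * l * l, h(c, l, c) * g(c, l) * h(l, c, l), (g(c, c) * l) * l))
  Focus inside:  h(c * c * l, (c * c) * c, h(l, c, l)) * h((l * l) * l, g(c, c), (l * c) * (l * c))
  Inside:  h(c * c * l, (c * c) * c, h(l, c, l))  →  h(c * c * l, c * c * c, h(l, c, l))
  Simplify inside:  h((l * l) * l, g(c, c), (l * c) * (l * c))  →  h(l * l * l, g(c, c), c * c * l * l)
  Sort:  h(c * c * l, c * c * c, h(l, c, l)) * h(l * l * l, g(c, c), c * c * l * l)
  Rebuild:  g(h(c * c * l, c * c * c, h(l, c, l)) * h(l * l * l, g(c, c), c * c * l * l), h(g(l, l) * l * l * l * l, g(c, l) * h(c, l, c) * h(l, c, l), g(c, c) * l * l))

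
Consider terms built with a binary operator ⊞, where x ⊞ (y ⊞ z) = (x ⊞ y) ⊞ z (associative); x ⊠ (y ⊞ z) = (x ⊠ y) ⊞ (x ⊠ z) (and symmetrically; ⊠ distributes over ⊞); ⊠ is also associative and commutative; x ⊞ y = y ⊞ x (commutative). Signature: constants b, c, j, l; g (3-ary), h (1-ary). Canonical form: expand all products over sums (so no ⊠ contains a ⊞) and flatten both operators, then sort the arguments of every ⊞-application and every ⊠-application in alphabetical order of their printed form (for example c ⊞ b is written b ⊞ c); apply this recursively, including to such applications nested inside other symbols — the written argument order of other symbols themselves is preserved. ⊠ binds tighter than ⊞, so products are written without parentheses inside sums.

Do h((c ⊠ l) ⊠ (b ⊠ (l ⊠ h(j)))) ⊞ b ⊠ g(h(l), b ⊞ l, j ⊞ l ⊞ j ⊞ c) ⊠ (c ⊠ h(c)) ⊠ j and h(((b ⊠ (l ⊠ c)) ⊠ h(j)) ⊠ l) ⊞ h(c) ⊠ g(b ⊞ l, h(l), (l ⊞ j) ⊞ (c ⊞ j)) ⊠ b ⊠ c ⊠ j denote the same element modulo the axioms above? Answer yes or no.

Answer: no — b ⊠ c ⊠ g(h(l), b ⊞ l, c ⊞ j ⊞ j ⊞ l) ⊠ h(c) ⊠ j ⊞ h(b ⊠ c ⊠ h(j) ⊠ l ⊠ l) vs b ⊠ c ⊠ g(b ⊞ l, h(l), c ⊞ j ⊞ j ⊞ l) ⊠ h(c) ⊠ j ⊞ h(b ⊠ c ⊠ h(j) ⊠ l ⊠ l)

Derivation:
Left:  h((c ⊠ l) ⊠ (b ⊠ (l ⊠ h(j)))) ⊞ b ⊠ g(h(l), b ⊞ l, j ⊞ l ⊞ j ⊞ c) ⊠ (c ⊠ h(c)) ⊠ j
  Flatten:  h(b ⊠ c ⊠ h(j) ⊠ l ⊠ l) ⊞ b ⊠ c ⊠ g(h(l), b ⊞ l, c ⊞ j ⊞ j ⊞ l) ⊠ h(c) ⊠ j
  Order the arguments:  b ⊠ c ⊠ g(h(l), b ⊞ l, c ⊞ j ⊞ j ⊞ l) ⊠ h(c) ⊠ j ⊞ h(b ⊠ c ⊠ h(j) ⊠ l ⊠ l)
Right:  h(((b ⊠ (l ⊠ c)) ⊠ h(j)) ⊠ l) ⊞ h(c) ⊠ g(b ⊞ l, h(l), (l ⊞ j) ⊞ (c ⊞ j)) ⊠ b ⊠ c ⊠ j
  Merge nested applications:  h(b ⊠ c ⊠ h(j) ⊠ l ⊠ l) ⊞ b ⊠ c ⊠ g(b ⊞ l, h(l), c ⊞ j ⊞ j ⊞ l) ⊠ h(c) ⊠ j
  Sort arguments:  b ⊠ c ⊠ g(b ⊞ l, h(l), c ⊞ j ⊞ j ⊞ l) ⊠ h(c) ⊠ j ⊞ h(b ⊠ c ⊠ h(j) ⊠ l ⊠ l)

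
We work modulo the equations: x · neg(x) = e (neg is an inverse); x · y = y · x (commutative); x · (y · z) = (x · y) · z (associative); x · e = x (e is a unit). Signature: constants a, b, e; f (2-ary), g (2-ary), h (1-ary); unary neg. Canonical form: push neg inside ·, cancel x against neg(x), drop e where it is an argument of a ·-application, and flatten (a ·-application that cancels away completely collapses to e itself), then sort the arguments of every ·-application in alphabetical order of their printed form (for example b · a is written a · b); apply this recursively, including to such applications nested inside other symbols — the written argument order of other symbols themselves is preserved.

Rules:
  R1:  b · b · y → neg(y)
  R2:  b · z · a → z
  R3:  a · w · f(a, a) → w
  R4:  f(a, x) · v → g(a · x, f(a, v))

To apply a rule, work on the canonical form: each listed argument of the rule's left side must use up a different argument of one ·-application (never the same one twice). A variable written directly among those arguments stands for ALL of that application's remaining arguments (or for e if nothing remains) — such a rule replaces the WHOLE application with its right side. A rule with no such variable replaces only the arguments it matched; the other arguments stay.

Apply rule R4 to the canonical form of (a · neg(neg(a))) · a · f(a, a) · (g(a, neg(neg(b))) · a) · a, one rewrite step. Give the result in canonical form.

Answer: g(a · a, f(a, a · a · a · a · a · g(a, b)))

Derivation:
Canonical form:  a · a · a · a · a · f(a, a) · g(a, b)
Match R4:  consume f(a, a);  v := a · a · a · a · a · g(a, b), x := a
The variable takes the whole remainder — replace the entire application.
Giving:  g(a · a, f(a, a · a · a · a · a · g(a, b)))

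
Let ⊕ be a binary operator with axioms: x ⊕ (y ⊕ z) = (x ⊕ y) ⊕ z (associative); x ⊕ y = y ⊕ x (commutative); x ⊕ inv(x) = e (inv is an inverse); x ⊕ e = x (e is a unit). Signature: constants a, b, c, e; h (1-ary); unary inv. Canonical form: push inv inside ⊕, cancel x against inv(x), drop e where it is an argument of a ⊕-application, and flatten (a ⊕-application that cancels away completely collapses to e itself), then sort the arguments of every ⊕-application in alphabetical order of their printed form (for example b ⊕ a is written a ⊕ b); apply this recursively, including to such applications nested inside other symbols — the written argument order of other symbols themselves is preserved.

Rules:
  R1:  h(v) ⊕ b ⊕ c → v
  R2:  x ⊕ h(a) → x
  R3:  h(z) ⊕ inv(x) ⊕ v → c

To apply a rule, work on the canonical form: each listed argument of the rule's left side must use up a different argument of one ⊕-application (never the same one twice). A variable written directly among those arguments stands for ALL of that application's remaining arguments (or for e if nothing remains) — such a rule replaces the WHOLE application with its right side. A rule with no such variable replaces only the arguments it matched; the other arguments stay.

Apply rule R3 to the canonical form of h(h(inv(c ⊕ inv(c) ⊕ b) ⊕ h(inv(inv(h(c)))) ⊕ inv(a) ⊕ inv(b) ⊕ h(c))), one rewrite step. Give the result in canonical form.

Answer: h(h(c))

Derivation:
Canonical form:  h(h(h(c) ⊕ h(h(c)) ⊕ inv(a) ⊕ inv(b) ⊕ inv(b)))
R3 matches:  uses h(c), inv(a);  v := h(h(c)) ⊕ inv(b) ⊕ inv(b), x := a, z := c
Every leftover argument binds to the variable; the entire application is replaced.
New term:  h(h(c))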